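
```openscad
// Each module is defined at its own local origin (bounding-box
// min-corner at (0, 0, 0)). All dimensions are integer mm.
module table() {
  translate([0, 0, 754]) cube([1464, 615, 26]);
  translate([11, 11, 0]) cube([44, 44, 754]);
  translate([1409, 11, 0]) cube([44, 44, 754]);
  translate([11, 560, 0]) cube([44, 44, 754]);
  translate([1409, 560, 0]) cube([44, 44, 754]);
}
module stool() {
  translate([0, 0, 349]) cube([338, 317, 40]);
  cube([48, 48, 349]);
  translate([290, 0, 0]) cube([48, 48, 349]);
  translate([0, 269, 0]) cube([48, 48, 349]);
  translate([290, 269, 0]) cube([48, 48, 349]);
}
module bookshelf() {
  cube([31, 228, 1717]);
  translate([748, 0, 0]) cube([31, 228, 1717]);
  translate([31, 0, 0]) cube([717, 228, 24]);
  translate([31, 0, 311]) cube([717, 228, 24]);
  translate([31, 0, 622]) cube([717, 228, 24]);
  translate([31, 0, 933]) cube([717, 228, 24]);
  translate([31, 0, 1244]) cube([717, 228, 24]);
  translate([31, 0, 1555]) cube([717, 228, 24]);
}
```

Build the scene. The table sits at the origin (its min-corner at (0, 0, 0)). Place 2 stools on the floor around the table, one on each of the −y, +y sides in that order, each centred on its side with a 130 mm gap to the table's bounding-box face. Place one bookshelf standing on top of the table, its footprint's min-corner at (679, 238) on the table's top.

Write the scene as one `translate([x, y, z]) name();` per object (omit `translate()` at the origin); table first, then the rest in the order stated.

table();
translate([563, -447, 0]) stool();
translate([563, 745, 0]) stool();
translate([679, 238, 780]) bookshelf();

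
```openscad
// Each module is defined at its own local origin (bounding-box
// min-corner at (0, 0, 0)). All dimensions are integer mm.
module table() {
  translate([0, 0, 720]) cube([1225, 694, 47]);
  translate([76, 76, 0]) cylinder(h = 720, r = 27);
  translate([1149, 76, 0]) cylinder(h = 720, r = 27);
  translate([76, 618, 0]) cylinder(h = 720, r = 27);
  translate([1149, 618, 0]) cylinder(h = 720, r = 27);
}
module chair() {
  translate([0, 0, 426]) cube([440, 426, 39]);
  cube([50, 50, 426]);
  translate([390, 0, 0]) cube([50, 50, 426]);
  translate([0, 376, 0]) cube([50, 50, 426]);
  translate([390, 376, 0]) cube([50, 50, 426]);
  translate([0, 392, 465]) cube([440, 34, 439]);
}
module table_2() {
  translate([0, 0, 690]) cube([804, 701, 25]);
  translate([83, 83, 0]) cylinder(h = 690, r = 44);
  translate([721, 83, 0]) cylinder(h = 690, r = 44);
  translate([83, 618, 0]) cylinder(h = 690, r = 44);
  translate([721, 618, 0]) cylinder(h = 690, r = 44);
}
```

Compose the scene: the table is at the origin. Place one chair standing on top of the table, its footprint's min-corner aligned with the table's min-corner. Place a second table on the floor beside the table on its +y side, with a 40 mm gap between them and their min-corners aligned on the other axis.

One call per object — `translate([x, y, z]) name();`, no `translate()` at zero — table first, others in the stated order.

table();
translate([0, 0, 767]) chair();
translate([0, 734, 0]) table_2();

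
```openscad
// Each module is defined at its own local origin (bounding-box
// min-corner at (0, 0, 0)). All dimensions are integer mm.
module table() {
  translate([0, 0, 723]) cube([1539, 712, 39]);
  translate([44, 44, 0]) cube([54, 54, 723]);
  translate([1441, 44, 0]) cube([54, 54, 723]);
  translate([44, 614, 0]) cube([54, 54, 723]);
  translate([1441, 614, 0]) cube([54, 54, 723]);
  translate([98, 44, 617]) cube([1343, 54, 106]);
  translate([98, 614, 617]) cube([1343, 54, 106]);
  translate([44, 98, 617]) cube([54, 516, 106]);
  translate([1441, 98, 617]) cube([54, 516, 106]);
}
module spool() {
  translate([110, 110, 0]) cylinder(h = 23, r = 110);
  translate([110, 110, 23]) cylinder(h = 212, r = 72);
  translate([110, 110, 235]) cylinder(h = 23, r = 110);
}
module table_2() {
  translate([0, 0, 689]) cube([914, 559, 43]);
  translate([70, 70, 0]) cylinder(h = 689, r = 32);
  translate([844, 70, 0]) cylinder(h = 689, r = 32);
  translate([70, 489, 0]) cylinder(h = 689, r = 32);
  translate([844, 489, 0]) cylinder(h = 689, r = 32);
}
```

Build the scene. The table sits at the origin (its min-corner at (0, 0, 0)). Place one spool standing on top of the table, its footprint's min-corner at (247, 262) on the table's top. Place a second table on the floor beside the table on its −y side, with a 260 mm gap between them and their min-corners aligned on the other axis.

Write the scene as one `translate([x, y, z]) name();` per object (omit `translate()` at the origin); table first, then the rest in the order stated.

table();
translate([247, 262, 762]) spool();
translate([0, -819, 0]) table_2();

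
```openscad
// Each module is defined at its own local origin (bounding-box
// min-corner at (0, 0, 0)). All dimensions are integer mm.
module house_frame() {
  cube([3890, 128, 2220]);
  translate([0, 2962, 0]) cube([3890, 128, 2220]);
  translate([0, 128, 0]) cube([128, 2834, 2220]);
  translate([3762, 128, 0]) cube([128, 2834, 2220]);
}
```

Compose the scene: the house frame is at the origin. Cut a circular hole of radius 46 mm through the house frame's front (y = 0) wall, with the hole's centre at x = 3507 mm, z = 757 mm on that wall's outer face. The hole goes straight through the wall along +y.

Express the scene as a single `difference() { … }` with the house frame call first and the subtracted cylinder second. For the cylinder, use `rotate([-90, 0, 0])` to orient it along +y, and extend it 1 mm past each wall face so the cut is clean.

difference() {
  house_frame();
  translate([3507, -1, 757]) rotate([-90, 0, 0]) cylinder(h = 130, r = 46);
}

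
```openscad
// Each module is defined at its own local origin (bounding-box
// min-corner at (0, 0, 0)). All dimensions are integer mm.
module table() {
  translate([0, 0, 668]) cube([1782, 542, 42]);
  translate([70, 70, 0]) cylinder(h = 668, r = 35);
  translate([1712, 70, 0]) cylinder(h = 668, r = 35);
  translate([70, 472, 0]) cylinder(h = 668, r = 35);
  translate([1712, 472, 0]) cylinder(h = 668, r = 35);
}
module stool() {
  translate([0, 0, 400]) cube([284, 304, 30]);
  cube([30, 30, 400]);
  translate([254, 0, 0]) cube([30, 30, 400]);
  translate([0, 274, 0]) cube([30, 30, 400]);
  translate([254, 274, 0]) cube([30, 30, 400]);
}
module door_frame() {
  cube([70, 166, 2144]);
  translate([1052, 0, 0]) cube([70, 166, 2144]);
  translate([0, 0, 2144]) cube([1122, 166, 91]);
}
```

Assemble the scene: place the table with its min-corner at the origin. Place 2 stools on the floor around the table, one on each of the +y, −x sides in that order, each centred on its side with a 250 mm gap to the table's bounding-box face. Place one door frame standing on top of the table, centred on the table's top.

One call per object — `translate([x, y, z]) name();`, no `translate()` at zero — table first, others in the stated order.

table();
translate([749, 792, 0]) stool();
translate([-534, 119, 0]) stool();
translate([330, 188, 710]) door_frame();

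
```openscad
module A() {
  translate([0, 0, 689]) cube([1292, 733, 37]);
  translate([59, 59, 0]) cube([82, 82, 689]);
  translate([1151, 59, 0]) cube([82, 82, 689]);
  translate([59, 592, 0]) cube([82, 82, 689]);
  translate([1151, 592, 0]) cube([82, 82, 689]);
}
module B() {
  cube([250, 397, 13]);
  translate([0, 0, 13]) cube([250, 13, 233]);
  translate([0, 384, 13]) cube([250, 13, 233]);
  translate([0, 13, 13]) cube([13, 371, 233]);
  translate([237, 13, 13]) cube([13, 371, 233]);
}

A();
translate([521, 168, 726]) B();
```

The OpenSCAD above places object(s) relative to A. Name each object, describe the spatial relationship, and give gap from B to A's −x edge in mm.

The open box's min-x is at 521; the table's min-x is 0; gap = 521 mm.

A is a table. B is an open box. The open box is on top of the table, centred. The gap from the open box to the table's −x edge is 521 mm.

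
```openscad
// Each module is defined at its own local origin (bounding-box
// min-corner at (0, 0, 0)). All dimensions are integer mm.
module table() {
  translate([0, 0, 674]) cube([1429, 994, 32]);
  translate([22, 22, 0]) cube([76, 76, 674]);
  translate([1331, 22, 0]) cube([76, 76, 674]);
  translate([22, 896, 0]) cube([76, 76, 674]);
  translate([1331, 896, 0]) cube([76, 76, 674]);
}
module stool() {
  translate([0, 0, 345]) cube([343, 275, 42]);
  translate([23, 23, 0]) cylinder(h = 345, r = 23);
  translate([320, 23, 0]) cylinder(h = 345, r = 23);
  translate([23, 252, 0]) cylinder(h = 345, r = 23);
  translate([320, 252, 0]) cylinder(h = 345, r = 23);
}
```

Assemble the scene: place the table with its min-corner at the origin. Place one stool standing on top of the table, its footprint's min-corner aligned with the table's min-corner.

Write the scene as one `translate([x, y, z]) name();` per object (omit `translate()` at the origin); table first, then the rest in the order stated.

table();
translate([0, 0, 706]) stool();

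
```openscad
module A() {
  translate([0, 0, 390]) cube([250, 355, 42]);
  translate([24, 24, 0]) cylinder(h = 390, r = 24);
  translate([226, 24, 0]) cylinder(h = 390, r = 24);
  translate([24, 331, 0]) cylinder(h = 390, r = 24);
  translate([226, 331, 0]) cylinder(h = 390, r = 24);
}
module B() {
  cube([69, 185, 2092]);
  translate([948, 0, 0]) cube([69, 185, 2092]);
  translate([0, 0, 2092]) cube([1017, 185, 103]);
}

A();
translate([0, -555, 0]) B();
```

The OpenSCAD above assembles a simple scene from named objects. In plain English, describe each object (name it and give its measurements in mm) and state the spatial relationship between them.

A is a simple wooden stool: a rectangular seat 250 mm (x) by 355 mm (y), 42 mm thick, top face at z = 432 mm, on four round legs, each 48 mm in diameter. The legs rest on z = 0, each leg's axis is inset half a diameter from the nearest pair of seat edges (so the leg's bounding box is flush with the corner).

B is a rectangular door frame: two vertical jambs of 69×185 mm section, 2092 mm tall, with a clear opening 879 mm wide between their inner faces. A header 103 mm tall and 185 mm deep lies on top of the jambs and spans the full outside width.

The door frame is on the floor beside the stool on its −y side.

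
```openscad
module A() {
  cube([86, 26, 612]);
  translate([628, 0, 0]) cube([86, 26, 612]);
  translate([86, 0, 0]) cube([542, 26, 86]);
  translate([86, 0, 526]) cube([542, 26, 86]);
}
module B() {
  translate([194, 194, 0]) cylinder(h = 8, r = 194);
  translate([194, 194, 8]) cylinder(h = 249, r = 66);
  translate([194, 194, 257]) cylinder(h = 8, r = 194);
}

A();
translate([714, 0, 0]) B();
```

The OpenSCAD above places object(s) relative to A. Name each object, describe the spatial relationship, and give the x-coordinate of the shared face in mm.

A is a picture frame. B is a spool. The spool is against the picture frame's +x side, with their −y faces flush. The x-coordinate of the shared face is 714 mm.

The picture frame's +x face and the spool's −x face are both at x = 714 mm.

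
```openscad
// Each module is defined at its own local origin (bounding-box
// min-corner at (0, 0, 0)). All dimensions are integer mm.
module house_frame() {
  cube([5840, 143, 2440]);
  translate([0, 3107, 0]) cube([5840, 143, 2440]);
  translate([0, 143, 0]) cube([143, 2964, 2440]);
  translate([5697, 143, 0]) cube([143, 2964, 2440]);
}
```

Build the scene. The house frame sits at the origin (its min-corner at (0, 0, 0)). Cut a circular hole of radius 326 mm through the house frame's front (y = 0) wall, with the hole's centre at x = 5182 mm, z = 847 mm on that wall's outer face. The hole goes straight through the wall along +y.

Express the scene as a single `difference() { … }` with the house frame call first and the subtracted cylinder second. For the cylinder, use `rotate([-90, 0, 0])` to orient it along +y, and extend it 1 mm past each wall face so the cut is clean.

difference() {
  house_frame();
  translate([5182, -1, 847]) rotate([-90, 0, 0]) cylinder(h = 145, r = 326);
}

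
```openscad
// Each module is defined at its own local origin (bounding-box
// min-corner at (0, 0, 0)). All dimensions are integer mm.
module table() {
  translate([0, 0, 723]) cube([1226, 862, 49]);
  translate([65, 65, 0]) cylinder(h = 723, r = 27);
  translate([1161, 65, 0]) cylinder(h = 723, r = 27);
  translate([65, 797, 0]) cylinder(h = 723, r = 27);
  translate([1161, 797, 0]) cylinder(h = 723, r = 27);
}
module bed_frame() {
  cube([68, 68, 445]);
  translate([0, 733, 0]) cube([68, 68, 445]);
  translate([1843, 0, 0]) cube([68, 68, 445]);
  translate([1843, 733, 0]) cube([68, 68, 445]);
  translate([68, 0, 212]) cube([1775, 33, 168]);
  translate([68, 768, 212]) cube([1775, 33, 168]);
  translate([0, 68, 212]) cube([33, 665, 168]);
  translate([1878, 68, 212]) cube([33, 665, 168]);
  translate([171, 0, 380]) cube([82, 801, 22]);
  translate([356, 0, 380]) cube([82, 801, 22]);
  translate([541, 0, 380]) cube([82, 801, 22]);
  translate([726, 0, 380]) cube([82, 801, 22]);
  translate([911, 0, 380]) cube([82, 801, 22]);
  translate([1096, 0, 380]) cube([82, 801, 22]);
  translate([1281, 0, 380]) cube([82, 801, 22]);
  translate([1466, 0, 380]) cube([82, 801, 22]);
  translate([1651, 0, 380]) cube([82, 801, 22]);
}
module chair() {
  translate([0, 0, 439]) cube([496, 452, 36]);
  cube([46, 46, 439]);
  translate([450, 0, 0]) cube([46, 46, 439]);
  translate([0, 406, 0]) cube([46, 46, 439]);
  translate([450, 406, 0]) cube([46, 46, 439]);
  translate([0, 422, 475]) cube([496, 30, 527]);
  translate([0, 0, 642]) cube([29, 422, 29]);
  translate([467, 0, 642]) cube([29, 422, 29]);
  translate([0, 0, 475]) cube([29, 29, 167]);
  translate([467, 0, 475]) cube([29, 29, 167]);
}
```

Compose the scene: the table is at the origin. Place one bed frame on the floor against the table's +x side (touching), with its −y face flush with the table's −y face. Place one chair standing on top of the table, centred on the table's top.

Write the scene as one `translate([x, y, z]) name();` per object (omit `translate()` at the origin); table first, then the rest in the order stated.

table();
translate([1226, 0, 0]) bed_frame();
translate([365, 205, 772]) chair();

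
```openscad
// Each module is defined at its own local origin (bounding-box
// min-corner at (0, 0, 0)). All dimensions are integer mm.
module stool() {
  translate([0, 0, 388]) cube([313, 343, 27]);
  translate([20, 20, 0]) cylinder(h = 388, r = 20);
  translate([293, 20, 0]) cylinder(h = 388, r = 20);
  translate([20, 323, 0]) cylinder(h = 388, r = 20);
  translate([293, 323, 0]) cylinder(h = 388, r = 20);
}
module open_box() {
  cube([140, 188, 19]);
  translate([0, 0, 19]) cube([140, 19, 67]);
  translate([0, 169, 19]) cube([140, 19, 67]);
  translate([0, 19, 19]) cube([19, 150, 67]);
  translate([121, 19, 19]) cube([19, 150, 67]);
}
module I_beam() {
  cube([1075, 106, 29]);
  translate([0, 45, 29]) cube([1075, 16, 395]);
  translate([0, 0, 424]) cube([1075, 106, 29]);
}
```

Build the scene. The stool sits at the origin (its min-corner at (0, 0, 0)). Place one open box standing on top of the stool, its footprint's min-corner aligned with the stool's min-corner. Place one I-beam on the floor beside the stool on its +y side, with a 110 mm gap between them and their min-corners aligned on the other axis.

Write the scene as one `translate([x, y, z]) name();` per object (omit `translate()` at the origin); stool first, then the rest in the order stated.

stool();
translate([0, 0, 415]) open_box();
translate([0, 453, 0]) I_beam();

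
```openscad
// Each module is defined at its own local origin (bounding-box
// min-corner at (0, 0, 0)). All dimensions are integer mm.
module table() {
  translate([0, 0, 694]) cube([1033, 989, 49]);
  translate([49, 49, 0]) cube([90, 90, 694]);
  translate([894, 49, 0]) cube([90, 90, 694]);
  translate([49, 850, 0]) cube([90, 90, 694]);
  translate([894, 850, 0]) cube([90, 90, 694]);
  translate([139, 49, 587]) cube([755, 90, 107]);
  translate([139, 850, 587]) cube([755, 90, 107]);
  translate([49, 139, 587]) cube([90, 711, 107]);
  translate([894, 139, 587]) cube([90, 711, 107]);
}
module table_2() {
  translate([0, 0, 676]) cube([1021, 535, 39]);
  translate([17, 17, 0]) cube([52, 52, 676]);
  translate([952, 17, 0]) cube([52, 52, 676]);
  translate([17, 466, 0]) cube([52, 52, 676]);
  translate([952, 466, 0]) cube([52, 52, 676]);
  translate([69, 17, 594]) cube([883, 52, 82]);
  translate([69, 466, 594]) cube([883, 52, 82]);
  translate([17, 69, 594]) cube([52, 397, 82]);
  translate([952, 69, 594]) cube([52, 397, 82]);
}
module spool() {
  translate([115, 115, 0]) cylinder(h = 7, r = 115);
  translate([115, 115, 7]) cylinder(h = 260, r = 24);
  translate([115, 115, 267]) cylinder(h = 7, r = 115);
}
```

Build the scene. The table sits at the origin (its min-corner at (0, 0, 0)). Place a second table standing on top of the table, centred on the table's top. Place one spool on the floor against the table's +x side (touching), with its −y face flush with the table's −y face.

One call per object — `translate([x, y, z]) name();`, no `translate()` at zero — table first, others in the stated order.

table();
translate([6, 227, 743]) table_2();
translate([1033, 0, 0]) spool();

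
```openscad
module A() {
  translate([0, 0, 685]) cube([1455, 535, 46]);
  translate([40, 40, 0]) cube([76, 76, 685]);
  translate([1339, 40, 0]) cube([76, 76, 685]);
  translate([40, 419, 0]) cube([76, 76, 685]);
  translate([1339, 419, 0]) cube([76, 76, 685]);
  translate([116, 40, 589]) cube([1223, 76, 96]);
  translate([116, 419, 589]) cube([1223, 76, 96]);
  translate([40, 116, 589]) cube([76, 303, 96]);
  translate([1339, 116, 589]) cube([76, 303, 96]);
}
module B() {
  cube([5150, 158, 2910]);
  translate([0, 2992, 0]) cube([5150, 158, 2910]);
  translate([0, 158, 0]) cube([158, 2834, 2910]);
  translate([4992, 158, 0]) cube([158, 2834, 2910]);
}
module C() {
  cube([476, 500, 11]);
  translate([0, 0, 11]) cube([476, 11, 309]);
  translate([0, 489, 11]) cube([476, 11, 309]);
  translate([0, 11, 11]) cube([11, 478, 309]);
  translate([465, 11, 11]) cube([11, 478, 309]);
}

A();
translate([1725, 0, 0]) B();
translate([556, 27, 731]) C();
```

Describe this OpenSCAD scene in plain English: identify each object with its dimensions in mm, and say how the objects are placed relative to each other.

A is a table: top 1455 mm (x) × 535 mm (y), 46 mm thick, upper face at z = 731 mm, on four 76×76 mm square legs, each inset 40 mm from the nearest pair of top edges, running from z = 0 to the bottom of the top. Four apron rails, 76 mm thick and 96 mm tall, run between adjacent legs with their top edges flush with the underside of the top and their outer faces flush with the legs' outer faces.

B is the wall frame of a small rectangular building: four walls, each 2910 mm tall and 158 mm thick, enclosing a footprint 5150 mm (x) by 3150 mm (y) outside-to-outside, with no floor or roof. The front and back walls (the −y and +y sides) span the full width; the two side walls fit between them.

C is an open storage box with external size 476×500×320 mm and wall thickness 11 mm (the base is also 11 mm thick). The base covers the whole footprint; the four walls stand on the base, with the y-facing walls full-width and the x-facing walls fitting between their inner faces.

The house frame is on the floor beside the table on its +x side. The open box is on top of the table.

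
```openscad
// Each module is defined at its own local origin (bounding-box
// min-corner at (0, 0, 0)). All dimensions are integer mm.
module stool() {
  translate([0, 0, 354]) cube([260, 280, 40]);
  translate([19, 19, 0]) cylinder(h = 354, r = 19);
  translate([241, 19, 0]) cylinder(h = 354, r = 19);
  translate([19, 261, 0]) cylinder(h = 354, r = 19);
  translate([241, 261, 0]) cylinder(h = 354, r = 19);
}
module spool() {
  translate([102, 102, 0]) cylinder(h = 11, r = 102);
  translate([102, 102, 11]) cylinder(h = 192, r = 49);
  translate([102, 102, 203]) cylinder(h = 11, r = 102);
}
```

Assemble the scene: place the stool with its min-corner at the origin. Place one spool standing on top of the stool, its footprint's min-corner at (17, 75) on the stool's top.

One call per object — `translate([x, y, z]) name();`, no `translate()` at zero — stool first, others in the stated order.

stool();
translate([17, 75, 394]) spool();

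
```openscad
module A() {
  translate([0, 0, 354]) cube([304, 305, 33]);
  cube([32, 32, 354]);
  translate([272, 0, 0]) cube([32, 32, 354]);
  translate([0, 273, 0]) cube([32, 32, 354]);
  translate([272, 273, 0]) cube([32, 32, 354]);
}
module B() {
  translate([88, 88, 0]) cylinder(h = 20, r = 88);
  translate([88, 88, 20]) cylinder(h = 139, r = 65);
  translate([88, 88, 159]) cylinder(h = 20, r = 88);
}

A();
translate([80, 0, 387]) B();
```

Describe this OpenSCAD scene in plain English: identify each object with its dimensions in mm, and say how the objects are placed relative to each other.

A is a simple wooden stool: a rectangular seat 304 mm (x) by 305 mm (y), 33 mm thick, top face at z = 387 mm, on four square legs, each 32×32 mm in cross-section. The legs rest on z = 0, each flush with a corner of the seat.

B is a spool: two coaxial disc flanges of radius 88 mm and thickness 20 mm, joined by a core cylinder of radius 65 mm and height 139 mm. The lower flange rests on z = 0 and the three cylinders share a vertical axis.

The spool is on top of the stool.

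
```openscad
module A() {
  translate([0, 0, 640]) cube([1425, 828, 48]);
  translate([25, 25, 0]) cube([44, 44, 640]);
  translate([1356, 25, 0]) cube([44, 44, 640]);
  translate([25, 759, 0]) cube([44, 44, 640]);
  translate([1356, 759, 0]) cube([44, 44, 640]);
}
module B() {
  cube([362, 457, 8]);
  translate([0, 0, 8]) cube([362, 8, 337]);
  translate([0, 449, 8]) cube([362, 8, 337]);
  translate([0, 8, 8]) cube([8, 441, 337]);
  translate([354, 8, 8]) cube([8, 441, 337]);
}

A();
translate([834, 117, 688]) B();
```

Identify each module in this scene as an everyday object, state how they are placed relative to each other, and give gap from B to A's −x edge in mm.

The open box's min-x is at 834; the table's min-x is 0; gap = 834 mm.

A is a table. B is an open box. The open box is on top of the table. The gap from the open box to the table's −x edge is 834 mm.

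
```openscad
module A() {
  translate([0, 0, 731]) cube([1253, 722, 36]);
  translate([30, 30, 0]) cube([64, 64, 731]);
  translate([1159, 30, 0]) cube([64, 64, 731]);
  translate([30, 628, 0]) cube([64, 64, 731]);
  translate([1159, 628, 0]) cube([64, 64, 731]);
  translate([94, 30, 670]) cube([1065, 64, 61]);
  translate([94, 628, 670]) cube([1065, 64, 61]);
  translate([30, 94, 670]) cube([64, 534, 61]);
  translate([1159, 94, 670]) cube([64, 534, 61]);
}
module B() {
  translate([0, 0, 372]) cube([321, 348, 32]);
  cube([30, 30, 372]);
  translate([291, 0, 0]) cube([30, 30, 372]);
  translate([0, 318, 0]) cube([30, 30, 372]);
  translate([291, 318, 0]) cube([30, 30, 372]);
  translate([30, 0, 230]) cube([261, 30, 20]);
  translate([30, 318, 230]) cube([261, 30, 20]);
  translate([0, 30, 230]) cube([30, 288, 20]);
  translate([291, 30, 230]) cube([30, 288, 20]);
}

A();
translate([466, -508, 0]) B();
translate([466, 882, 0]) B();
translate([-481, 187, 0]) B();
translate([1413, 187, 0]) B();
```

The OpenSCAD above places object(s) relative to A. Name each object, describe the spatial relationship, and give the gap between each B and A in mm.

Each stool's nearest face is 160 mm from the table's bounding box.

A is a table. B is a stool. Four stools sit around the table at the −y, +y, −x, +x sides. The gap between each stool and the table is 160 mm.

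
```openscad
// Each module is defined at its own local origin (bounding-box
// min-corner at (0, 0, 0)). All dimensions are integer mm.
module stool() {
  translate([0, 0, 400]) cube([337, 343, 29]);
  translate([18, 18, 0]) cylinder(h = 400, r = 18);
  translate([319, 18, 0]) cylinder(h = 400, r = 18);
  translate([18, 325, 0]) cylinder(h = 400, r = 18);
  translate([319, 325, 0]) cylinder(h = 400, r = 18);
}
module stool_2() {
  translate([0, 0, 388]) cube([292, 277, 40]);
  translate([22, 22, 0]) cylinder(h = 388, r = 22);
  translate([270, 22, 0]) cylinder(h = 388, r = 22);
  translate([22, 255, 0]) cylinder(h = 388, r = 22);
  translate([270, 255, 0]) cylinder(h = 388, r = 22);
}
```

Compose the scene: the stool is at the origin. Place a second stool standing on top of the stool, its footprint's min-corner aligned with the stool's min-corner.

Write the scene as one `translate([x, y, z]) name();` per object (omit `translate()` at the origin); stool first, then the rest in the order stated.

stool();
translate([0, 0, 429]) stool_2();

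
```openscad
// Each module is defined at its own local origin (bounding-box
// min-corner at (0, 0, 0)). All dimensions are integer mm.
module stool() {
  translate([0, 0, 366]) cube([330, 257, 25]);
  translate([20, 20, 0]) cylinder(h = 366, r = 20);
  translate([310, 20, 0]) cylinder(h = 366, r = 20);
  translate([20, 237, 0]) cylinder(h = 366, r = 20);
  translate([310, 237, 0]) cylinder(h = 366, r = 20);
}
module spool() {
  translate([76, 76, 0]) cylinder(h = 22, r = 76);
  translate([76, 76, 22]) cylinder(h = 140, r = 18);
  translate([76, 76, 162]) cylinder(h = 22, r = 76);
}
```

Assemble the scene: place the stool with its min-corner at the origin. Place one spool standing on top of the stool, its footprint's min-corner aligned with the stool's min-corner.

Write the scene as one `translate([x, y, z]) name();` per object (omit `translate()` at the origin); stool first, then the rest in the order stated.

stool();
translate([0, 0, 391]) spool();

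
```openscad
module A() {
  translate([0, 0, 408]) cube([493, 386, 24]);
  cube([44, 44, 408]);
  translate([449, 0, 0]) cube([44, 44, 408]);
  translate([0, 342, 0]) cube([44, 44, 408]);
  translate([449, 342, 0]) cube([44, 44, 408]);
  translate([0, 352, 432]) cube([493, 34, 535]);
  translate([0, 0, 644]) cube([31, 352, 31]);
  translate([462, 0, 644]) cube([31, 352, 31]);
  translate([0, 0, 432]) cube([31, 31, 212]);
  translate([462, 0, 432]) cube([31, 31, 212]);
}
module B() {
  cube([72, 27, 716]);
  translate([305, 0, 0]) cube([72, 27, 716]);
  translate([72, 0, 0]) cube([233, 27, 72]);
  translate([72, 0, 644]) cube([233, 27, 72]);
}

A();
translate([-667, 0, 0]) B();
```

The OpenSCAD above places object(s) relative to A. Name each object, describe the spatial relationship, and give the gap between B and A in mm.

The picture frame's nearest face is 290 mm from the chair's −x face.

A is a chair. B is a picture frame. The picture frame is on the floor beside the chair on its −x side. The gap between the picture frame and the chair is 290 mm.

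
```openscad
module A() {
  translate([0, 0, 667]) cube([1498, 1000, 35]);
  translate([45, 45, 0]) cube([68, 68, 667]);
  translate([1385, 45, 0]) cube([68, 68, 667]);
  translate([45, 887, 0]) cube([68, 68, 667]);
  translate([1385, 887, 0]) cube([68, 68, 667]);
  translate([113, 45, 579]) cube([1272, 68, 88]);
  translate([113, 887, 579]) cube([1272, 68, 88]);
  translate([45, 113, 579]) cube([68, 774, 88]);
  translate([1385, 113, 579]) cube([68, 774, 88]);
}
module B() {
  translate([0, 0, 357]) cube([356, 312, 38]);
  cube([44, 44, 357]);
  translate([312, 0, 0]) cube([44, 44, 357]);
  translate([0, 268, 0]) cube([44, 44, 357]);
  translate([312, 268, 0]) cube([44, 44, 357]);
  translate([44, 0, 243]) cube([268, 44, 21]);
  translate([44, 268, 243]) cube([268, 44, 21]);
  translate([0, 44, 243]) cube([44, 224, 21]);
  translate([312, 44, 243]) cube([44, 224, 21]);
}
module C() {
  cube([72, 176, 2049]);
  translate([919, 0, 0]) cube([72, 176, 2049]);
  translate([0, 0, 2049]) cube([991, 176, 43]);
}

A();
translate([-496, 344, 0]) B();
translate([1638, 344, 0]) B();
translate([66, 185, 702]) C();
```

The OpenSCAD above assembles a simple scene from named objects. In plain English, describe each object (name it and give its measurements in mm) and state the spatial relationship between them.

A is a table with a 1498×1000 mm rectangular top, 35 mm thick, top surface at z = 702 mm, supported by four 68×68 mm square legs, each inset 45 mm from the nearest pair of top edges, running from the floor. Four apron rails, 68 mm thick and 88 mm tall, run between adjacent legs with their top edges flush with the underside of the top and their outer faces flush with the legs' outer faces.

B is a four-legged stool. The seat is a 356×312×38 mm slab whose top surface is at z = 395 mm; four square legs, each 44×44 mm in cross-section, run from the floor (z = 0) to the underside of the seat, each flush with a corner of the seat. Four stretchers, 44 mm wide and 21 mm tall, connect adjacent legs with their undersides at z = 243 mm, each running between the inner faces of the legs it joins and aligned with the legs' outer faces on the other axis.

C is a rectangular door frame: two vertical jambs of 72×176 mm section, 2049 mm tall, with a clear opening 847 mm wide between their inner faces. A header 43 mm tall and 176 mm deep lies on top of the jambs and spans the full outside width.

Two stools sit around the table at the −x, +x sides. The door frame is on top of the table.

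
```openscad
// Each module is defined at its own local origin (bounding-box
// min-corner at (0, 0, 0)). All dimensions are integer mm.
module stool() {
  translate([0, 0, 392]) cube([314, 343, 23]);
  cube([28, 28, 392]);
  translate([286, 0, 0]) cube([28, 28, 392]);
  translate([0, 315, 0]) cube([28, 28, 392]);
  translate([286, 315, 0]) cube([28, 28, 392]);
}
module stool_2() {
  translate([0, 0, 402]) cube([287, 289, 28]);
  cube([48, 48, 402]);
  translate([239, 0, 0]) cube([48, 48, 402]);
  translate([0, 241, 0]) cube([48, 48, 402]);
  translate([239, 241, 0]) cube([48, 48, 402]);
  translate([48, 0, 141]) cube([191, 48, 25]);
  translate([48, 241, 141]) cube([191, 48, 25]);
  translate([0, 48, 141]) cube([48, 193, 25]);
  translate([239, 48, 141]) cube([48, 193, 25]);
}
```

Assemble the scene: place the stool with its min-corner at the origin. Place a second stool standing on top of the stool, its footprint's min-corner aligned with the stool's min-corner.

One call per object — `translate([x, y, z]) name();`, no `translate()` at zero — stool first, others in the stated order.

stool();
translate([0, 0, 415]) stool_2();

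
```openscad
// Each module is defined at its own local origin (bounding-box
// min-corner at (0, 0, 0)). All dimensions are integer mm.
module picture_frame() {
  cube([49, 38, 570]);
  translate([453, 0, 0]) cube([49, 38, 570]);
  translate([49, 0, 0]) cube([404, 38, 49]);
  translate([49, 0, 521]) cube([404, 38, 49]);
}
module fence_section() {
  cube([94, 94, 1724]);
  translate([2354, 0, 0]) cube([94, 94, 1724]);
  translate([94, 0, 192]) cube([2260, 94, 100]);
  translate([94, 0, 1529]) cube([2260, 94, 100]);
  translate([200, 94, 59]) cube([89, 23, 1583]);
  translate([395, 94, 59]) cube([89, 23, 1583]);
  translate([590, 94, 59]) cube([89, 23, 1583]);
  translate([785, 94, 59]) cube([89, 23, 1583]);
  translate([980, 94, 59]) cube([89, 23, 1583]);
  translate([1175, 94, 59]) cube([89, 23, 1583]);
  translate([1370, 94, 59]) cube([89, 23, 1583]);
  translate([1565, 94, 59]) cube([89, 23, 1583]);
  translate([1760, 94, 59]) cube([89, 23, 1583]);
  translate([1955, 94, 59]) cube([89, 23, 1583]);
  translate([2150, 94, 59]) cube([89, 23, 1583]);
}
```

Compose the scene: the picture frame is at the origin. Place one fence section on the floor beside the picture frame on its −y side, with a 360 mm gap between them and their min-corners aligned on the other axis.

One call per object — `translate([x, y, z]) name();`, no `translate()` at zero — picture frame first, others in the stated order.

picture_frame();
translate([0, -477, 0]) fence_section();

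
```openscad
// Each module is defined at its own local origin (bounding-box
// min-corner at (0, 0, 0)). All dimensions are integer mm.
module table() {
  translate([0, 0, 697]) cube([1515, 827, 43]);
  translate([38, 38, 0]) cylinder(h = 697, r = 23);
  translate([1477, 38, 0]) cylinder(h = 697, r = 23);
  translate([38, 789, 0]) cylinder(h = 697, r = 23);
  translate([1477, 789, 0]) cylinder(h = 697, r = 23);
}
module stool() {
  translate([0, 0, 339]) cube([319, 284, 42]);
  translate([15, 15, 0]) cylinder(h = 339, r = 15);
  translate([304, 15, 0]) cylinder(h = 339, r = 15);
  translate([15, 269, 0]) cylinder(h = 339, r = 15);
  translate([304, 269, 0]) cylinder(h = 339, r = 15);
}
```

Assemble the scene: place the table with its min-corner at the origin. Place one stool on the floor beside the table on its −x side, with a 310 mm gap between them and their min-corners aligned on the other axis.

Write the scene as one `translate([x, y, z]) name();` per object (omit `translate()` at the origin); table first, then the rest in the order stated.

table();
translate([-629, 0, 0]) stool();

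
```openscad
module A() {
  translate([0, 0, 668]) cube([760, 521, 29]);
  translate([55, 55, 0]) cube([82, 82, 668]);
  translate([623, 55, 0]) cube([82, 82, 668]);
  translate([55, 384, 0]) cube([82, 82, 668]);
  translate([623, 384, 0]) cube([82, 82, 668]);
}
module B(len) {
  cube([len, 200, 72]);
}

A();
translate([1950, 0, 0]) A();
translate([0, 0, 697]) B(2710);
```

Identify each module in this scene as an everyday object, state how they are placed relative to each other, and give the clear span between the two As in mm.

A is a table. B is a beam. A beam spans the tops of two tables. The clear span between the two tables is 1190 mm.

Second table starts at x = 1950; first ends at x = 760; clear span = 1950 − 760 = 1190 mm.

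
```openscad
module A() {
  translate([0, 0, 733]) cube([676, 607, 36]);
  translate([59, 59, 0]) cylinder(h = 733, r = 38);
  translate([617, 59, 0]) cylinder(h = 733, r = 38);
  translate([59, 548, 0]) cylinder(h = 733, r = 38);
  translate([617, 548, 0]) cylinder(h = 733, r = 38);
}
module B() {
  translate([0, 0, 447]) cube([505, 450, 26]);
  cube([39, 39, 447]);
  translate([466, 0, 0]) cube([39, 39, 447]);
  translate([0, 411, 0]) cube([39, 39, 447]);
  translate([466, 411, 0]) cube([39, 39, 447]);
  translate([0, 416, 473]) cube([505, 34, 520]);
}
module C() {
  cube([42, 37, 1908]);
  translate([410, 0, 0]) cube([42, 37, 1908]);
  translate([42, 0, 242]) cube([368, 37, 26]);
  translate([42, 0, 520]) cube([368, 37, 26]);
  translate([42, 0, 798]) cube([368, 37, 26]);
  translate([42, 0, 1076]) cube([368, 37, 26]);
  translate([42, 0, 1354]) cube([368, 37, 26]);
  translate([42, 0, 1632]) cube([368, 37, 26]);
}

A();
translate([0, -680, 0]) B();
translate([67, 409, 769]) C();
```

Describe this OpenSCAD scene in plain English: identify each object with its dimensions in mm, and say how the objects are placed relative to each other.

A is a table with a 676×607 mm rectangular top, 36 mm thick, top surface at z = 769 mm, supported by four round legs of 76 mm diameter, each leg's bounding box inset 21 mm from the nearest pair of top edges, running from the floor.

B is a chair: 505×450 mm seat, 26 mm thick, top at z = 473 mm, on four 39 mm square corner legs flush with the seat edges. A 34 mm thick backrest slab spans the full seat width, extending 520 mm above the seat top, its back face flush with the seat's +y edge.

C is a straight ladder. Two 42×37 mm vertical rails, 1908 mm tall, stand 452 mm apart (outside-to-outside) with their front faces coplanar on the −y side. 6 rungs, each 37 mm deep and 26 mm tall, span between the inner faces of the rails, front faces flush with the rails. The lowest rung's underside is at z = 242 mm and rungs are spaced 278 mm apart (underside to underside).

The chair is on the floor beside the table on its −y side. The ladder is on top of the table.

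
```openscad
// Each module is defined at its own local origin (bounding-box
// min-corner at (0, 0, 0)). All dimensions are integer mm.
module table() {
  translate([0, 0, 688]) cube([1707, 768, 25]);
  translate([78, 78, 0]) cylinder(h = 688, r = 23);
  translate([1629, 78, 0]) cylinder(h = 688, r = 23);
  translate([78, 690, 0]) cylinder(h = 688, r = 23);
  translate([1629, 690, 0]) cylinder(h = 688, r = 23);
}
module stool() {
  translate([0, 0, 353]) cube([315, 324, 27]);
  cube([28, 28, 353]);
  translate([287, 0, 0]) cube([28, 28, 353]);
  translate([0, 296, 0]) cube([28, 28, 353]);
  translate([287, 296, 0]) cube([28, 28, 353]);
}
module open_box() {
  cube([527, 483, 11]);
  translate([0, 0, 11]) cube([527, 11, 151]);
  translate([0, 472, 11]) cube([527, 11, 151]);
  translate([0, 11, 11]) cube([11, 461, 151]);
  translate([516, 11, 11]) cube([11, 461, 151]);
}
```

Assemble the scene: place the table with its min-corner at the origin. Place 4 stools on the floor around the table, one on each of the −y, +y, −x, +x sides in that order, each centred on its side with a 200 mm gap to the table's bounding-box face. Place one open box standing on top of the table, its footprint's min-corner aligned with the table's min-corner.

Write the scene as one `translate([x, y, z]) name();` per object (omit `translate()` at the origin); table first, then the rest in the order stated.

table();
translate([696, -524, 0]) stool();
translate([696, 968, 0]) stool();
translate([-515, 222, 0]) stool();
translate([1907, 222, 0]) stool();
translate([0, 0, 713]) open_box();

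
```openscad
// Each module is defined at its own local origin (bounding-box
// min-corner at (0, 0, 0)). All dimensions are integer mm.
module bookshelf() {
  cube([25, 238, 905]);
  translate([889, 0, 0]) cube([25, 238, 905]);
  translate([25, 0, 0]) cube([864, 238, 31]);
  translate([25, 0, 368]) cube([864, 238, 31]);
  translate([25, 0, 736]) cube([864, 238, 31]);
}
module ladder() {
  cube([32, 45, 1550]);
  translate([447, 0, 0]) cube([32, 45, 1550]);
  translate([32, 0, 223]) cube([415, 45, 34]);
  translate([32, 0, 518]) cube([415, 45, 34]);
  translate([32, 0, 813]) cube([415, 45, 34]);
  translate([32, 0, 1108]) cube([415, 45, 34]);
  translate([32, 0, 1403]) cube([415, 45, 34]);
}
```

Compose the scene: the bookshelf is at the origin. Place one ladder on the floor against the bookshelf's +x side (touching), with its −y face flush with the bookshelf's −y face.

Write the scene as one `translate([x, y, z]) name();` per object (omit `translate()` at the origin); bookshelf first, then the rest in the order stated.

bookshelf();
translate([914, 0, 0]) ladder();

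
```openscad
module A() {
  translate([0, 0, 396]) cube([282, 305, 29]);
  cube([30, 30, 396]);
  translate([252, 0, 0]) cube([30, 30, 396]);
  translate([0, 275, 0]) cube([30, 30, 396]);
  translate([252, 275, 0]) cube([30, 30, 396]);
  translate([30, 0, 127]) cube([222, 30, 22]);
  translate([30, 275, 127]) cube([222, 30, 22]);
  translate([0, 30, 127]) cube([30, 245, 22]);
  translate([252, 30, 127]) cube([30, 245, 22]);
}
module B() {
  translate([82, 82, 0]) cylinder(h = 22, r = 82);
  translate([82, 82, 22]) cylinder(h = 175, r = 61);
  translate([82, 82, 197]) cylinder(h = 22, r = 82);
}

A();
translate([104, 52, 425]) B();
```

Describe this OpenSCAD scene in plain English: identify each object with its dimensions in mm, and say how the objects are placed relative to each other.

A is a four-legged stool. The seat is a 282×305×29 mm slab whose top surface is at z = 425 mm; four square legs, each 30×30 mm in cross-section, run from the floor (z = 0) to the underside of the seat, each flush with a corner of the seat. Four stretchers, 30 mm wide and 22 mm tall, connect adjacent legs with their undersides at z = 127 mm, each running between the inner faces of the legs it joins and aligned with the legs' outer faces on the other axis.

B is a spool: two coaxial disc flanges of radius 82 mm and thickness 22 mm, joined by a core cylinder of radius 61 mm and height 175 mm. The lower flange rests on z = 0 and the three cylinders share a vertical axis.

The spool is on top of the stool.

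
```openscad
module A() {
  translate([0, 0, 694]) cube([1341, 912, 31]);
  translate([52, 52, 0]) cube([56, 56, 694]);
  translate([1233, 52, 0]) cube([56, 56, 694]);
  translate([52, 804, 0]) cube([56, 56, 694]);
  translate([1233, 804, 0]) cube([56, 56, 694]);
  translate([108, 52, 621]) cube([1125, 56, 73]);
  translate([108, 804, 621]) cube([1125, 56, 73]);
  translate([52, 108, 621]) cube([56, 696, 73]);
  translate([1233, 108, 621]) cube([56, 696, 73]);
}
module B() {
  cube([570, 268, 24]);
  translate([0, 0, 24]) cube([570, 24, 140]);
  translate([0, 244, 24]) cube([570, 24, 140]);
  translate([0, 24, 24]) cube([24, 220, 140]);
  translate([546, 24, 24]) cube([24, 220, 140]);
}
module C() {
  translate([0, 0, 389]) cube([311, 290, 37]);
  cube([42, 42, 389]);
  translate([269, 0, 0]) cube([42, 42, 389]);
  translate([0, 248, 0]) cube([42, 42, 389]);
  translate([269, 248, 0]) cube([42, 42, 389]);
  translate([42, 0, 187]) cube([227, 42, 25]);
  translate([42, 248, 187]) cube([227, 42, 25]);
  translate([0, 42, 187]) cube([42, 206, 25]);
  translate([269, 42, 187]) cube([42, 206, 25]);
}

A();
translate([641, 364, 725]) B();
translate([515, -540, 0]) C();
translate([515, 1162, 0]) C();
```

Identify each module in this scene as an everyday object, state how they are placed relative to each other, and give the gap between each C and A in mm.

A is a table. B is an open box. C is a stool. The open box is on top of the table. Two stools sit around the table at the −y, +y sides. The gap between each stool and the table is 250 mm.

Each stool's nearest face is 250 mm from the table's bounding box.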